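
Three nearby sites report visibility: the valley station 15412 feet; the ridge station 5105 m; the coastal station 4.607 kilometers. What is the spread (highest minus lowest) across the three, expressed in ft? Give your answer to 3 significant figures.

the ridge station: 5105 m = 16748.69 ft.
the coastal station: 4.607 km = 15114.83 ft.
Spread: 16748.69 − 15114.83 = 1630 ft.

1630 ft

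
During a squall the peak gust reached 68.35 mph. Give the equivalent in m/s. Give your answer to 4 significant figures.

30.56 m/s

1 mph = 0.44704 m/s, so 68.35 × 0.44704 = 30.56 m/s.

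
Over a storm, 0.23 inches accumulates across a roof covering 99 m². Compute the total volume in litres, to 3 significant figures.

578 litres

Depth: 0.23 in × 25.4 = 5.842 mm.
1 mm over 1 m² is 1 L, so volume = 5.842 × 99 = 578.358 L ≈ 578 L.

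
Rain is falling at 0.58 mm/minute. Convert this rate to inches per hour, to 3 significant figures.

1.37 in/hour

0.58 mm/minute × 0.0393701 in/mm × 60 minute/hour = 1.37 in/hour.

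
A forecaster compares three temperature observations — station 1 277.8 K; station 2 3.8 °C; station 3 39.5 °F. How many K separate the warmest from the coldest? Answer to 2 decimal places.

station 1: 277.8 K = 4.650 °C.
station 3: 39.5 °F = 4.167 °C.
Spread: 4.650 − 3.800 = 0.850 °C.

0.85 K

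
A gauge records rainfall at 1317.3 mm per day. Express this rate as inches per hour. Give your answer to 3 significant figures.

2.16 in/hour

1317.3 mm/day × 0.0393701 in/mm × 0.0416667 day/hour = 2.16 in/hour.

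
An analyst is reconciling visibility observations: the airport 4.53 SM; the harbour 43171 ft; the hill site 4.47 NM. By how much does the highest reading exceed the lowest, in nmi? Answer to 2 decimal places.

3.17 nmi

the airport: 4.53 SM = 3.9365 nmi.
the harbour: 43171 ft = 7.1050 nmi.
Spread: 7.1050 − 3.9365 = 3.17 nmi.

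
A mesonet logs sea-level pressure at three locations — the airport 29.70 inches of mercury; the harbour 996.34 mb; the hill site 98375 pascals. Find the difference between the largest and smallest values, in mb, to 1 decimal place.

the airport: 29.70 inHg = 1005.758 mb.
the hill site: 98375 Pa = 983.750 mb.
Spread: 1005.758 − 983.750 = 22.0 mb.

22.0 mb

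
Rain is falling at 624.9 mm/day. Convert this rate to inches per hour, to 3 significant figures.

1.03 in/hour

624.9 mm/day × 0.0393701 in/mm × 0.0416667 day/hour = 1.03 in/hour.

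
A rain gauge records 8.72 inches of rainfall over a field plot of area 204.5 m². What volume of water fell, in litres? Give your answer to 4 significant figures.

45290 litres

Depth: 8.72 in × 25.4 = 221.488 mm.
1 mm over 1 m² is 1 L, so volume = 221.488 × 204.5 = 45294.296 L ≈ 45290 L.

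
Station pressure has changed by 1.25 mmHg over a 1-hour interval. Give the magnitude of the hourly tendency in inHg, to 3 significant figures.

0.0492 inHg per hour

1.25 mmHg / 1 h × 0.0393701 inHg/mmHg = 0.0492 inHg/h.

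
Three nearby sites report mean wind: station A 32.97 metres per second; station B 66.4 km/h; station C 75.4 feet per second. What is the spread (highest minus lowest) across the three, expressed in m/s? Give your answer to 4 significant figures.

station B: 66.4 km/h = 18.4444 m/s.
station C: 75.4 ft/s = 22.9819 m/s.
Spread: 32.9700 − 18.4444 = 14.53 m/s.

14.53 m/s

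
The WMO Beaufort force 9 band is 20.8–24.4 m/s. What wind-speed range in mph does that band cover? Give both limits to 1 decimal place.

20.8–24.4 m/s × 2.237 = 46.5–54.6 mph.

46.5 to 54.6 mph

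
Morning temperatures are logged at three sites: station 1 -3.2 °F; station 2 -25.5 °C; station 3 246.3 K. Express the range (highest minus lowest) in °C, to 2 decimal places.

7.29 °C

station 1: -3.2 °F = -19.556 °C.
station 3: 246.3 K = -26.850 °C.
Spread: (-19.556) − (-26.850) = 7.294 °C.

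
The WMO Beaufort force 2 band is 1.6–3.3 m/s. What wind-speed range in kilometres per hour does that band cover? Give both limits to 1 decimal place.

1.6–3.3 m/s × 3.6 = 5.8–11.9 km/h.

5.8 to 11.9 km/h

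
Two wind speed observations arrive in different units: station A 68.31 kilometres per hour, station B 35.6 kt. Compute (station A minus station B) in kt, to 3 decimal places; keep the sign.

station A: 68.31 km/h = 36.88445 kt.
Difference: 36.88445 − 35.60000 = 1.284 kt.

1.284 kt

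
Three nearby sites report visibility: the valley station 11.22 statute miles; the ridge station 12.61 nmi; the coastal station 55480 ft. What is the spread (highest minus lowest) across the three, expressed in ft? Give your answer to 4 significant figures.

the valley station: 11.22 SM = 59241.60 ft.
the ridge station: 12.61 nmi = 76619.82 ft.
Spread: 76619.82 − 55480.00 = 21140 ft.

21140 ft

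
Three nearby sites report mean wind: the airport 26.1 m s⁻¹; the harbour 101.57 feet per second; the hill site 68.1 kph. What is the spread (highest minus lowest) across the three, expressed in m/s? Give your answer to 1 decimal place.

12.0 m/s

the harbour: 101.57 ft/s = 30.959 m/s.
the hill site: 68.1 km/h = 18.917 m/s.
Spread: 30.959 − 18.917 = 12.0 m/s.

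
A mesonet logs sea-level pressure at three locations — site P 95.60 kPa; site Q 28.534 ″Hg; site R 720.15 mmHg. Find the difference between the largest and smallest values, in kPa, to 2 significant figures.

site Q: 28.534 inHg = 96.627 kPa.
site R: 720.15 mmHg = 96.012 kPa.
Spread: 96.627 − 95.600 = 1.0 kPa.

1.0 kPa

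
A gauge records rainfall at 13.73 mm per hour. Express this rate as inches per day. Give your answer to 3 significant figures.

13.0 in/day

13.73 mm/hour × 0.0393701 in/mm × 24 hour/day = 13.0 in/day.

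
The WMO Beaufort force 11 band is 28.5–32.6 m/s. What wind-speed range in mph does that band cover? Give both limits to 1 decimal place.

28.5–32.6 m/s × 2.237 = 63.8–72.9 mph.

63.8 to 72.9 mph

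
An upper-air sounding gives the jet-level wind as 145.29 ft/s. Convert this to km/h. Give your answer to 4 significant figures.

159.4 km/h

1 ft/s = 1.09728 km/h, so 145.29 × 1.09728 = 159.4 km/h.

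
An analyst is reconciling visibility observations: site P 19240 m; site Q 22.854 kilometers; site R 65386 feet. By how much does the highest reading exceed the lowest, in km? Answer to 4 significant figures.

3.614 km

site P: 19240 m = 19.24000 km.
site R: 65386 ft = 19.92965 km.
Spread: 22.85400 − 19.24000 = 3.614 km.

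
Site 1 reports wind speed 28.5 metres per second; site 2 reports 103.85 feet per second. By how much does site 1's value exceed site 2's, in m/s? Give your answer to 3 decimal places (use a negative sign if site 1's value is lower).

site 2: 103.85 ft/s = 31.65348 m/s.
Difference: 28.50000 − 31.65348 = -3.153 m/s.

-3.153 m/s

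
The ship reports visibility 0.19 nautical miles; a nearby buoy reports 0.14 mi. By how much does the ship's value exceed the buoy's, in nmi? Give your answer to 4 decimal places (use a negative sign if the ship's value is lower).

0.0683 nmi

the buoy: 0.14 SM = 0.121657 nmi.
Difference: 0.190000 − 0.121657 = 0.0683 nmi.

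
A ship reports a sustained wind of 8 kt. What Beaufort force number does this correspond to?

8 kt lies in the Beaufort 3 band (gentle breeze, 7–10 kt).

Beaufort force 3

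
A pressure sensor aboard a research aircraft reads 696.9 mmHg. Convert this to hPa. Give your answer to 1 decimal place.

929.1 hPa

1 mmHg = 1.33322 hPa, so 696.9 × 1.33322 = 929.1 hPa.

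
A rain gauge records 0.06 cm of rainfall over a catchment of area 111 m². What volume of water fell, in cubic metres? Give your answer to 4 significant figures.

Depth: 0.06 cm × 10 = 0.6 mm.
1 mm over 1 m² is 1 L, so volume = 0.6 × 111 = 66.6 L = 0.06660 m³.

0.06660 cubic metres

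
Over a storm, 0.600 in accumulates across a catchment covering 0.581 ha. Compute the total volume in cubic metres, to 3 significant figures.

Depth: 0.600 in × 25.4 = 15.24 mm.
Area: 0.581 ha = 5810 m².
1 mm over 1 m² is 1 L, so volume = 15.24 × 5810 = 88544.4 L = 88.5 m³.

88.5 cubic metres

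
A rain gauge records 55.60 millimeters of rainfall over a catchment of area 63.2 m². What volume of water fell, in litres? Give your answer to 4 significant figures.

3514 litres

1 mm over 1 m² is 1 L, so volume = 55.6 × 63.2 = 3513.92 L ≈ 3514 L.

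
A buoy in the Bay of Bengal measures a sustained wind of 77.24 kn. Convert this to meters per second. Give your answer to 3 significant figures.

39.7 m/s

1 kt = 0.514444 m/s, so 77.24 × 0.514444 = 39.7 m/s.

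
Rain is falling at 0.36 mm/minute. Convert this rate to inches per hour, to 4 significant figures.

0.36 mm/minute × 0.0393701 in/mm × 60 minute/hour = 0.8504 in/hour.

0.8504 in/hour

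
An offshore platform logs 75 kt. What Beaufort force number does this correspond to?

75 kt lies in the Beaufort 12 band (hurricane force, ≥64 kt).

Beaufort force 12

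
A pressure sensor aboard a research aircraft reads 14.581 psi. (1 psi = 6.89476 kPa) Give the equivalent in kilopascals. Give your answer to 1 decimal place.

100.5 kPa

1 psi = 6.89476 kPa, so 14.581 × 6.89476 = 100.5 kPa.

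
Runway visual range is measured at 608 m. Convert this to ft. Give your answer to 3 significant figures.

1990 ft

1 m = 3.28084 ft, so 608 × 3.28084 = 1990 ft.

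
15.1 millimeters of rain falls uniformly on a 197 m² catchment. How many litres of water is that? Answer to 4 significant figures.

2975 litres

1 mm over 1 m² is 1 L, so volume = 15.1 × 197 = 2974.7 L ≈ 2975 L.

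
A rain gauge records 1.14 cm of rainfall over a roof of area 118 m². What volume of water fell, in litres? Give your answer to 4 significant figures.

Depth: 1.14 cm × 10 = 11.4 mm.
1 mm over 1 m² is 1 L, so volume = 11.4 × 118 = 1345.2 L ≈ 1345 L.

1345 litres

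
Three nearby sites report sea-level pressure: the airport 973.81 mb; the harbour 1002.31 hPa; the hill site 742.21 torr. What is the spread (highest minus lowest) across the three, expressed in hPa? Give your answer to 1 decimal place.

the airport: 973.81 mb = 973.810 hPa.
the hill site: 742.21 mmHg = 989.532 hPa.
Spread: 1002.310 − 973.810 = 28.5 hPa.

28.5 hPa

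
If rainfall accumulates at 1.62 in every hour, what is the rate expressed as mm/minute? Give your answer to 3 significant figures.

0.686 mm/minute

1.62 in/hour × 25.4 mm/in × 0.0166667 hour/minute = 0.686 mm/minute.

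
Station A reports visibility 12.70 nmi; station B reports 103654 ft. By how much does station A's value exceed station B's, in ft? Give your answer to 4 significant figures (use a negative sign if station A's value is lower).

-26490 ft

station A: 12.70 nmi = 77166.67 ft.
Difference: 77166.67 − 103654.00 = -26490 ft.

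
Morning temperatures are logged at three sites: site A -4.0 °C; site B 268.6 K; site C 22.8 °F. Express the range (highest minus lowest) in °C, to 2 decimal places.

1.11 °C

site B: 268.6 K = -4.550 °C.
site C: 22.8 °F = -5.111 °C.
Spread: (-4.000) − (-5.111) = 1.111 °C.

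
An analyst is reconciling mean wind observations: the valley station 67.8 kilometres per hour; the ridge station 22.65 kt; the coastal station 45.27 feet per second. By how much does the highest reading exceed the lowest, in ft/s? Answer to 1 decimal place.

the valley station: 67.8 km/h = 61.789 ft/s.
the ridge station: 22.65 kt = 38.229 ft/s.
Spread: 61.789 − 38.229 = 23.6 ft/s.

23.6 ft/s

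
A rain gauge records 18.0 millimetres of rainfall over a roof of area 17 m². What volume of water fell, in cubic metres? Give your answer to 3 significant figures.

1 mm over 1 m² is 1 L, so volume = 18 × 17 = 306 L = 0.306 m³.

0.306 cubic metres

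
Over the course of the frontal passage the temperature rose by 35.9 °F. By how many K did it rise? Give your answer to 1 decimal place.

19.9 K

Converting a difference, only the 9/5 scale factor applies: ΔK = 35.9 × 0.5556 = 19.9 K.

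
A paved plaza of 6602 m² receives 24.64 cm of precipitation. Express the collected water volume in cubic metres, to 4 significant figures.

Depth: 24.64 cm × 10 = 246.4 mm.
1 mm over 1 m² is 1 L, so volume = 246.4 × 6602 = 1626732.8 L = 1627 m³.

1627 cubic metres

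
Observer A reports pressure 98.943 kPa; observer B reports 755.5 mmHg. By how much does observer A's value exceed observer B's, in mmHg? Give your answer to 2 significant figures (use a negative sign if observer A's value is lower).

-13 mmHg

observer A: 98.943 kPa = 742.13 mmHg.
Difference: 742.13 − 755.50 = -13 mmHg.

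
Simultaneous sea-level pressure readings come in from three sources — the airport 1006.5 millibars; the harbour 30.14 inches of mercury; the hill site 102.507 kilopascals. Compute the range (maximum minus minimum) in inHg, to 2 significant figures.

0.55 inHg

the airport: 1006.5 mb = 29.7219 inHg.
the hill site: 102.507 kPa = 30.2703 inHg.
Spread: 30.2703 − 29.7219 = 0.55 inHg.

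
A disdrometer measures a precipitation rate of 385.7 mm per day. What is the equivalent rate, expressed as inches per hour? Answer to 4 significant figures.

385.7 mm/day × 0.0393701 in/mm × 0.0416667 day/hour = 0.6327 in/hour.

0.6327 in/hour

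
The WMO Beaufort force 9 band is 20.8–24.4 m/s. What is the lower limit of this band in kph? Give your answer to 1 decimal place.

74.9 km/h

20.8–24.4 m/s × 3.6 = 74.9–87.8 km/h.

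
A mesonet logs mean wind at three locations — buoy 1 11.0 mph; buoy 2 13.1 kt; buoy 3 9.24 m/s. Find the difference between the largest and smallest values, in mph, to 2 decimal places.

9.67 mph

buoy 2: 13.1 kt = 15.0752 mph.
buoy 3: 9.24 m/s = 20.6693 mph.
Spread: 20.6693 − 11.0000 = 9.67 mph.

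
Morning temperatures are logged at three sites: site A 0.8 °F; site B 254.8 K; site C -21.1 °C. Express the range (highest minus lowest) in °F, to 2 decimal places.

6.78 °F

site A: 0.8 °F = -17.333 °C.
site B: 254.8 K = -18.350 °C.
Spread: (-17.333) − (-21.100) = 3.767 °C = 6.78 °F.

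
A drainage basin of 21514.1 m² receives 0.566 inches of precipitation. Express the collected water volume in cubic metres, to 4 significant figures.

Depth: 0.566 in × 25.4 = 14.3764 mm.
1 mm over 1 m² is 1 L, so volume = 14.3764 × 21514.1 = 309295.31 L = 309.3 m³.

309.3 cubic metres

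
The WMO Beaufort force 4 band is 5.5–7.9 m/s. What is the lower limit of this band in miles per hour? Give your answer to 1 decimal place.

5.5–7.9 m/s × 2.237 = 12.3–17.7 mph.

12.3 mph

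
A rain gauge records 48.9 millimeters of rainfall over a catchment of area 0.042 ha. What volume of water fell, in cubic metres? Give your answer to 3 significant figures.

Area: 0.042 ha = 420 m².
1 mm over 1 m² is 1 L, so volume = 48.9 × 420 = 20538 L = 20.5 m³.

20.5 cubic metres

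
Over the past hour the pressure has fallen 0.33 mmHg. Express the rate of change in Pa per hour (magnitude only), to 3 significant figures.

44.0 Pa per hour

0.33 mmHg / 1 h × 133.322 Pa/mmHg = 44.0 Pa/h.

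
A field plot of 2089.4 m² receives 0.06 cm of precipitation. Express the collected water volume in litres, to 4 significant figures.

1254 litres

Depth: 0.06 cm × 10 = 0.6 mm.
1 mm over 1 m² is 1 L, so volume = 0.6 × 2089.4 = 1253.64 L ≈ 1254 L.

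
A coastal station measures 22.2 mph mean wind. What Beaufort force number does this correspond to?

22.2 mph = 9.9 m/s, which is Beaufort 5 (fresh breeze, 8.0–10.7 m/s).

Beaufort force 5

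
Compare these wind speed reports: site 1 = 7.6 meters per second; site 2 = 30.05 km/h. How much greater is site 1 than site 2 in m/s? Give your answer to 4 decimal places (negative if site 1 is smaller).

site 2: 30.05 km/h = 8.347222 m/s.
Difference: 7.600000 − 8.347222 = -0.7472 m/s.

-0.7472 m/s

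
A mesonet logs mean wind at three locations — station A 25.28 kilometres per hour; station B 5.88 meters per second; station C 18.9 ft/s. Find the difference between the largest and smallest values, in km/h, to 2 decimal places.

station B: 5.88 m/s = 21.1680 km/h.
station C: 18.9 ft/s = 20.7386 km/h.
Spread: 25.2800 − 20.7386 = 4.54 km/h.

4.54 km/h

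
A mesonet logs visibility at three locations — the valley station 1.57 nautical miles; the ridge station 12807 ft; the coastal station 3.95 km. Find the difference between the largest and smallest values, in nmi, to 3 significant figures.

the ridge station: 12807 ft = 2.10776 nmi.
the coastal station: 3.95 km = 2.13283 nmi.
Spread: 2.13283 − 1.57000 = 0.563 nmi.

0.563 nmi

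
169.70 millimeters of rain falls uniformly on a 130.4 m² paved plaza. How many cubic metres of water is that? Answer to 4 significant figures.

22.13 cubic metres

1 mm over 1 m² is 1 L, so volume = 169.7 × 130.4 = 22128.88 L = 22.13 m³.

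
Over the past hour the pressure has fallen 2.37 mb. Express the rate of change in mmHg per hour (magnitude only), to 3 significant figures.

1.78 mmHg per hour

2.37 mb / 1 h × 0.750062 mmHg/mb = 1.78 mmHg/h.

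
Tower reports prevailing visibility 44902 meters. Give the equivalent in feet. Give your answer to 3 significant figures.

1 m = 3.28084 ft, so 44902 × 3.28084 = 147000 ft.

147000 ft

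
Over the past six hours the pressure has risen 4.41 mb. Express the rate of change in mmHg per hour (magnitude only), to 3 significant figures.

0.551 mmHg per hour

4.41 mb / 6 h × 0.750062 mmHg/mb = 0.551 mmHg/h.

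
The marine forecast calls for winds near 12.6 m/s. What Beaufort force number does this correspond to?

Beaufort force 6

12.6 m/s lies in the Beaufort 6 band (strong breeze, 10.8–13.8 m/s).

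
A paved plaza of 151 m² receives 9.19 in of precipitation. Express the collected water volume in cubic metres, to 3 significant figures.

35.2 cubic metres

Depth: 9.19 in × 25.4 = 233.426 mm.
1 mm over 1 m² is 1 L, so volume = 233.426 × 151 = 35247.326 L = 35.2 m³.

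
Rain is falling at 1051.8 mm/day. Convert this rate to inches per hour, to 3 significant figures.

1051.8 mm/day × 0.0393701 in/mm × 0.0416667 day/hour = 1.73 in/hour.

1.73 in/hour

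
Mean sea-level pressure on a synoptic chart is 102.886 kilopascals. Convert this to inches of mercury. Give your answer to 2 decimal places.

30.38 inHg

1 kPa = 0.2953 inHg, so 102.886 × 0.2953 = 30.38 inHg.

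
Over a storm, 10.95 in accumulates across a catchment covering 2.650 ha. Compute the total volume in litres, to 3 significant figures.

7370000 litres

Depth: 10.95 in × 25.4 = 278.13 mm.
Area: 2.650 ha = 26500 m².
1 mm over 1 m² is 1 L, so volume = 278.13 × 26500 = 7370445 L ≈ 7370000 L.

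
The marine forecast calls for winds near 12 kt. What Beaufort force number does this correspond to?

12 kt lies in the Beaufort 4 band (moderate breeze, 11–16 kt).

Beaufort force 4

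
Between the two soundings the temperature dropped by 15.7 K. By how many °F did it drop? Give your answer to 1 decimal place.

28.3 °F

Converting a difference, only the 9/5 scale factor applies: Δ°F = 15.7 × 1.8 = 28.3 °F.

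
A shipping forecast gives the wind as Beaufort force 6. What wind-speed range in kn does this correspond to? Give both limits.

Beaufort 6 (strong breeze) spans 22–27 knots.

22 to 27 kt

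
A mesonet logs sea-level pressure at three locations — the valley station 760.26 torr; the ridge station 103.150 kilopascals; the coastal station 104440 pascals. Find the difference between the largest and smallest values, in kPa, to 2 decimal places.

3.08 kPa

the valley station: 760.26 mmHg = 101.3597 kPa.
the coastal station: 104440 Pa = 104.4400 kPa.
Spread: 104.4400 − 101.3597 = 3.08 kPa.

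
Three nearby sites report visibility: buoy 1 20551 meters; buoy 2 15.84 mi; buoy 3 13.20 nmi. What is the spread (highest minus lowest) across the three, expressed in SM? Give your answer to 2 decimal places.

3.07 SM

buoy 1: 20551 m = 12.7698 SM.
buoy 3: 13.20 nmi = 15.1903 SM.
Spread: 15.8400 − 12.7698 = 3.07 SM.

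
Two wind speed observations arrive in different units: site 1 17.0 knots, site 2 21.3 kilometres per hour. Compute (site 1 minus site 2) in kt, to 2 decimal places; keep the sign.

site 2: 21.3 km/h = 11.5011 kt.
Difference: 17.0000 − 11.5011 = 5.50 kt.

5.50 kt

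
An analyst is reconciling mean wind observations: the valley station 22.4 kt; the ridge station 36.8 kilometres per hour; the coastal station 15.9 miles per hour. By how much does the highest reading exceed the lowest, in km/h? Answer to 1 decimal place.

15.9 km/h

the valley station: 22.4 kt = 41.485 km/h.
the coastal station: 15.9 mph = 25.589 km/h.
Spread: 41.485 − 25.589 = 15.9 km/h.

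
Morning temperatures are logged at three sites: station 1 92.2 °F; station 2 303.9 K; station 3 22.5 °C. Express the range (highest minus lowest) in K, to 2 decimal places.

10.94 K

station 1: 92.2 °F = 33.444 °C.
station 2: 303.9 K = 30.750 °C.
Spread: 33.444 − 22.500 = 10.944 °C.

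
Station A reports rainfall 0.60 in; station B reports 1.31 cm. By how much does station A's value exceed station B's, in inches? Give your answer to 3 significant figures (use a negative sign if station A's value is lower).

station B: 1.31 cm = 0.515748 in.
Difference: 0.600000 − 0.515748 = 0.0843 in.

0.0843 in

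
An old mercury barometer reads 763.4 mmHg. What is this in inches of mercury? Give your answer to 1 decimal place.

30.1 inHg

1 mmHg = 0.0393701 inHg, so 763.4 × 0.0393701 = 30.1 inHg.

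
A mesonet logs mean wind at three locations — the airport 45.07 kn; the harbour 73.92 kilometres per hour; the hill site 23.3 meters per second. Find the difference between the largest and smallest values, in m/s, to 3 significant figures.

2.77 m/s

the airport: 45.07 kt = 23.1860 m/s.
the harbour: 73.92 km/h = 20.5333 m/s.
Spread: 23.3000 − 20.5333 = 2.77 m/s.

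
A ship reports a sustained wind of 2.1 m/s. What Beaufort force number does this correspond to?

Beaufort force 2

2.1 m/s lies in the Beaufort 2 band (light breeze, 1.6–3.3 m/s).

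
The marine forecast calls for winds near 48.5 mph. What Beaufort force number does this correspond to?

Beaufort force 9

48.5 mph = 21.7 m/s, which is Beaufort 9 (strong gale, 20.8–24.4 m/s).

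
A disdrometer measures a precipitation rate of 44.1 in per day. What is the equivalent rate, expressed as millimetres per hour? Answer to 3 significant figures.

46.7 mm/hour

44.1 in/day × 25.4 mm/in × 0.0416667 day/hour = 46.7 mm/hour.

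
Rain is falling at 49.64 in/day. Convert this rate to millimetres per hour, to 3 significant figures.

52.5 mm/hour

49.64 in/day × 25.4 mm/in × 0.0416667 day/hour = 52.5 mm/hour.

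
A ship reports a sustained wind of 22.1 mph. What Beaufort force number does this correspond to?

22.1 mph = 9.9 m/s, which is Beaufort 5 (fresh breeze, 8.0–10.7 m/s).

Beaufort force 5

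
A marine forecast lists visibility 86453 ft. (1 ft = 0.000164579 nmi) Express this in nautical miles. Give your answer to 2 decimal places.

1 ft = 0.000164579 nmi, so 86453 × 0.000164579 = 14.23 nmi.

14.23 nmi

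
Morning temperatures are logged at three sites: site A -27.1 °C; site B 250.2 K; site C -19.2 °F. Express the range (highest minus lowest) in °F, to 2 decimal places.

site B: 250.2 K = -22.950 °C.
site C: -19.2 °F = -28.444 °C.
Spread: (-22.950) − (-28.444) = 5.494 °C = 9.89 °F.

9.89 °F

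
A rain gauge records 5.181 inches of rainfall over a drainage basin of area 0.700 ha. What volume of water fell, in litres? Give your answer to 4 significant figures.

Depth: 5.181 in × 25.4 = 131.5974 mm.
Area: 0.700 ha = 7000 m².
1 mm over 1 m² is 1 L, so volume = 131.5974 × 7000 = 921181.8 L ≈ 921200 L.

921200 litres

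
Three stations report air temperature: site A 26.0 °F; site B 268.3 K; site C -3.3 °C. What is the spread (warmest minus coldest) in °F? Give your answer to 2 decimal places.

site A: 26.0 °F = -3.333 °C.
site B: 268.3 K = -4.850 °C.
Spread: (-3.300) − (-4.850) = 1.550 °C = 2.79 °F.

2.79 °F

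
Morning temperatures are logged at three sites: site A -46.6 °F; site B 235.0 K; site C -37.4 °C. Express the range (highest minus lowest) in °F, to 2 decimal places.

11.28 °F

site A: -46.6 °F = -43.667 °C.
site B: 235.0 K = -38.150 °C.
Spread: (-37.400) − (-43.667) = 6.267 °C = 11.28 °F.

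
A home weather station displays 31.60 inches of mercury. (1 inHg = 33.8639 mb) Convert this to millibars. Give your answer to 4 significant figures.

1 inHg = 33.8639 mb, so 31.60 × 33.8639 = 1070 mb.

1070 mb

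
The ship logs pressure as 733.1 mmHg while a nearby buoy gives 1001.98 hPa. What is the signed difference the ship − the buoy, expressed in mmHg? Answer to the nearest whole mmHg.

the buoy: 1001.98 hPa = 751.55 mmHg.
Difference: 733.10 − 751.55 = -18 mmHg.

-18 mmHg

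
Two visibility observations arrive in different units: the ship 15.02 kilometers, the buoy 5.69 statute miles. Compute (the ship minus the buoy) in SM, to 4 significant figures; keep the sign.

3.643 SM

the ship: 15.02 km = 9.33300 SM.
Difference: 9.33300 − 5.69000 = 3.643 SM.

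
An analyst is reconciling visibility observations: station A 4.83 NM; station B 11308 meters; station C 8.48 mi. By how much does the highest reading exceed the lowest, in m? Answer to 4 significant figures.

station A: 4.83 nmi = 8945.16 m.
station C: 8.48 SM = 13647.24 m.
Spread: 13647.24 − 8945.16 = 4702 m.

4702 m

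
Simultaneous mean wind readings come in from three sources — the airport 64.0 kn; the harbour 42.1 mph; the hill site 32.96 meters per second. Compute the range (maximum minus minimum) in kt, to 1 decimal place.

27.5 kt

the harbour: 42.1 mph = 36.584 kt.
the hill site: 32.96 m/s = 64.069 kt.
Spread: 64.069 − 36.584 = 27.5 kt.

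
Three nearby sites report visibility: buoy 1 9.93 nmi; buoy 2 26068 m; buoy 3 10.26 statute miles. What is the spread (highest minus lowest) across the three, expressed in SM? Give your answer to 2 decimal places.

5.94 SM

buoy 1: 9.93 nmi = 11.4272 SM.
buoy 2: 26068 m = 16.1979 SM.
Spread: 16.1979 − 10.2600 = 5.94 SM.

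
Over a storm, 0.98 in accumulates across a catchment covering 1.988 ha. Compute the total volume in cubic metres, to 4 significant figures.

Depth: 0.98 in × 25.4 = 24.892 mm.
Area: 1.988 ha = 19880 m².
1 mm over 1 m² is 1 L, so volume = 24.892 × 19880 = 494852.96 L = 494.9 m³.

494.9 cubic metres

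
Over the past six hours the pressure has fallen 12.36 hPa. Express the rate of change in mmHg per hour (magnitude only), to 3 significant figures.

12.36 hPa / 6 h × 0.750062 mmHg/hPa = 1.55 mmHg/h.

1.55 mmHg per hour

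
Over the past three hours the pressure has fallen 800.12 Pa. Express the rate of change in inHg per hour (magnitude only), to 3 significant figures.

800.12 Pa / 3 h × 0.0002953 inHg/Pa = 0.0788 inHg/h.

0.0788 inHg per hour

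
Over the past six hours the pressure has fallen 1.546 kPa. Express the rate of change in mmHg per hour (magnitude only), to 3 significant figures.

1.546 kPa / 6 h × 7.50062 mmHg/kPa = 1.93 mmHg/h.

1.93 mmHg per hour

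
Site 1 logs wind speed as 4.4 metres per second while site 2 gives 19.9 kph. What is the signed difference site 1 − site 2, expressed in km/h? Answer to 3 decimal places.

-4.060 km/h

site 1: 4.4 m/s = 15.84000 km/h.
Difference: 15.84000 − 19.90000 = -4.060 km/h.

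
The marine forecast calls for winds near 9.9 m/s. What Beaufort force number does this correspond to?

Beaufort force 5

9.9 m/s lies in the Beaufort 5 band (fresh breeze, 8.0–10.7 m/s).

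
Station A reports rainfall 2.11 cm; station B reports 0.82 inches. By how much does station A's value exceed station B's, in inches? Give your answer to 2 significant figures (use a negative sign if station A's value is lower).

station A: 2.11 cm = 0.83071 in.
Difference: 0.83071 − 0.82000 = 0.011 in.

0.011 in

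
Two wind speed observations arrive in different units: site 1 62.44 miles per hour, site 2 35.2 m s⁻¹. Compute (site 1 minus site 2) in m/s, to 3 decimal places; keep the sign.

-7.287 m/s

site 1: 62.44 mph = 27.91318 m/s.
Difference: 27.91318 − 35.20000 = -7.287 m/s.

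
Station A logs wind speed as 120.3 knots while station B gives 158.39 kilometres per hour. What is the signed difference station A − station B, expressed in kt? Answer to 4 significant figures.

34.78 kt

station B: 158.39 km/h = 85.5238 kt.
Difference: 120.3000 − 85.5238 = 34.78 kt.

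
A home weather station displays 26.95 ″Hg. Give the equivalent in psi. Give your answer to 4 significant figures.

13.24 psi

1 inHg = 0.491154 psi, so 26.95 × 0.491154 = 13.24 psi.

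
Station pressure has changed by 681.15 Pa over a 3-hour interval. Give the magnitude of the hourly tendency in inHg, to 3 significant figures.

0.0670 inHg per hour

681.15 Pa / 3 h × 0.0002953 inHg/Pa = 0.0670 inHg/h.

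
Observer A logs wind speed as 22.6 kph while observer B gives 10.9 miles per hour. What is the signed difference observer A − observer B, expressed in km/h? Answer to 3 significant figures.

5.06 km/h

observer B: 10.9 mph = 17.5418 km/h.
Difference: 22.6000 − 17.5418 = 5.06 km/h.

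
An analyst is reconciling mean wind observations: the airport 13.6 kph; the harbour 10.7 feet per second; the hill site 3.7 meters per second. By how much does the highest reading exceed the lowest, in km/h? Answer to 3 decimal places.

1.859 km/h

the harbour: 10.7 ft/s = 11.74090 km/h.
the hill site: 3.7 m/s = 13.32000 km/h.
Spread: 13.60000 − 11.74090 = 1.859 km/h.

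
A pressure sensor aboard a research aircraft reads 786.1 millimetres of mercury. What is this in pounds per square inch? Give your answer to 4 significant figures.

15.20 psi

1 mmHg = 0.0193368 psi, so 786.1 × 0.0193368 = 15.20 psi.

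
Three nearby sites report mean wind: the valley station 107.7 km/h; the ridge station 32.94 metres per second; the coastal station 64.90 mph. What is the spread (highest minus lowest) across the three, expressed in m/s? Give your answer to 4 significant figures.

the valley station: 107.7 km/h = 29.91667 m/s.
the coastal station: 64.90 mph = 29.01290 m/s.
Spread: 32.94000 − 29.01290 = 3.927 m/s.

3.927 m/s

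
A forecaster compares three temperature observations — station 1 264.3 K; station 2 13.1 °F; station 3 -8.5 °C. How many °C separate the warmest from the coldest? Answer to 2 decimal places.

station 1: 264.3 K = -8.850 °C.
station 2: 13.1 °F = -10.500 °C.
Spread: (-8.500) − (-10.500) = 2.000 °C.

2.00 °C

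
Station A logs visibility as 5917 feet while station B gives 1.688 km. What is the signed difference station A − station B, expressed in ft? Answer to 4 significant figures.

station B: 1.688 km = 5538.058 ft.
Difference: 5917.000 − 5538.058 = 378.9 ft.

378.9 ft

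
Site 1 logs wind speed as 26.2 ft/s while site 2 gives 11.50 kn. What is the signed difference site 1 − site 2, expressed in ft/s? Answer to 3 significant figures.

6.79 ft/s

site 2: 11.50 kt = 19.4098 ft/s.
Difference: 26.2000 − 19.4098 = 6.79 ft/s.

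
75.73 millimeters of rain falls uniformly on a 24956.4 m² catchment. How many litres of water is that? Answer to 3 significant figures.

1890000 litres

1 mm over 1 m² is 1 L, so volume = 75.73 × 24956.4 = 1889948.2 L ≈ 1890000 L.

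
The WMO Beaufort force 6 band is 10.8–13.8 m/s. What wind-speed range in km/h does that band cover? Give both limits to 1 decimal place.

10.8–13.8 m/s × 3.6 = 38.9–49.7 km/h.

38.9 to 49.7 km/h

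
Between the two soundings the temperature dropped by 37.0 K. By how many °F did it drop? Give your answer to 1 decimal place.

Converting a difference, only the 9/5 scale factor applies: Δ°F = 37.0 × 1.8 = 66.6 °F.

66.6 °F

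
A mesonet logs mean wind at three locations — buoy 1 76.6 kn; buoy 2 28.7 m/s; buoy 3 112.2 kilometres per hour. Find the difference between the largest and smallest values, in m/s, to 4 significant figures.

buoy 1: 76.6 kt = 39.4064 m/s.
buoy 3: 112.2 km/h = 31.1667 m/s.
Spread: 39.4064 − 28.7000 = 10.71 m/s.

10.71 m/s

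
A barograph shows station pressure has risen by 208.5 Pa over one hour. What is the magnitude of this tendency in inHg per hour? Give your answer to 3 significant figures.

0.0616 inHg per hour

208.5 Pa / 1 h × 0.0002953 inHg/Pa = 0.0616 inHg/h.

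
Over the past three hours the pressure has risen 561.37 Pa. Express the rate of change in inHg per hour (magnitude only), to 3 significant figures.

561.37 Pa / 3 h × 0.0002953 inHg/Pa = 0.0553 inHg/h.

0.0553 inHg per hour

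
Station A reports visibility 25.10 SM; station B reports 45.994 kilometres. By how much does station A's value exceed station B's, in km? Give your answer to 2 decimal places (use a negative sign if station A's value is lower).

station A: 25.10 SM = 40.3945 km.
Difference: 40.3945 − 45.9940 = -5.60 km.

-5.60 km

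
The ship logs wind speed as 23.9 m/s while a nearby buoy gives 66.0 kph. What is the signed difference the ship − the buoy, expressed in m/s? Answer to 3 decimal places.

the buoy: 66.0 km/h = 18.33333 m/s.
Difference: 23.90000 − 18.33333 = 5.567 m/s.

5.567 m/s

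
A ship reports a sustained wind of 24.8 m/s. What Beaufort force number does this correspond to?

24.8 m/s lies in the Beaufort 10 band (storm, 24.5–28.4 m/s).

Beaufort force 10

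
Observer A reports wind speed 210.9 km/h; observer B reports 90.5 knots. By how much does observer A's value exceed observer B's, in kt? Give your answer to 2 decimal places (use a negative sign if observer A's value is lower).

observer A: 210.9 km/h = 113.8769 kt.
Difference: 113.8769 − 90.5000 = 23.38 kt.

23.38 kt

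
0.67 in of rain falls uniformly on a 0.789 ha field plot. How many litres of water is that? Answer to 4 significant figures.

Depth: 0.67 in × 25.4 = 17.018 mm.
Area: 0.789 ha = 7890 m².
1 mm over 1 m² is 1 L, so volume = 17.018 × 7890 = 134272.02 L ≈ 134300 L.

134300 litres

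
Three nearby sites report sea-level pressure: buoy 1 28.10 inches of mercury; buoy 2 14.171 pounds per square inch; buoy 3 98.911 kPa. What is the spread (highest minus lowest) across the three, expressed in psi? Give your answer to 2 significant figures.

buoy 1: 28.10 inHg = 13.8014 psi.
buoy 3: 98.911 kPa = 14.3458 psi.
Spread: 14.3458 − 13.8014 = 0.54 psi.

0.54 psi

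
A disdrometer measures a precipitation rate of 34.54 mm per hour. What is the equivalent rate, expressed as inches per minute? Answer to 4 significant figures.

0.02266 in/minute

34.54 mm/hour × 0.0393701 in/mm × 0.0166667 hour/minute = 0.02266 in/minute.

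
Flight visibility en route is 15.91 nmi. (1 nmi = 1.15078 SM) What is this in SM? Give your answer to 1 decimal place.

1 nmi = 1.15078 SM, so 15.91 × 1.15078 = 18.3 SM.

18.3 SM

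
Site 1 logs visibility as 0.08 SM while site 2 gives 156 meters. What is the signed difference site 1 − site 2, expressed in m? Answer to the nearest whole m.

site 1: 0.08 SM = 128.75 m.
Difference: 128.75 − 156.00 = -27 m.

-27 m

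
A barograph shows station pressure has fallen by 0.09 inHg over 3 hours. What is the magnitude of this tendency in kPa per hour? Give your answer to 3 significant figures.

0.09 inHg / 3 h × 3.38639 kPa/inHg = 0.102 kPa/h.

0.102 kPa per hour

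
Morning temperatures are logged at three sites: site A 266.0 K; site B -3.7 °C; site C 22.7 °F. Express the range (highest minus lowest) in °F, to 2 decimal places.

6.21 °F

site A: 266.0 K = -7.150 °C.
site C: 22.7 °F = -5.167 °C.
Spread: (-3.700) − (-7.150) = 3.450 °C = 6.21 °F.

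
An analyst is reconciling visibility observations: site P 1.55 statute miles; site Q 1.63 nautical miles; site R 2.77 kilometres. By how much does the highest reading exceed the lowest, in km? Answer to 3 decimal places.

site P: 1.55 SM = 2.49448 km.
site Q: 1.63 nmi = 3.01876 km.
Spread: 3.01876 − 2.49448 = 0.524 km.

0.524 km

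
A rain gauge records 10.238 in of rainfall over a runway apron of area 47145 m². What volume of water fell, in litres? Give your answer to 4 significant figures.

Depth: 10.238 in × 25.4 = 260.0452 mm.
1 mm over 1 m² is 1 L, so volume = 260.0452 × 47145 = 12259831 L ≈ 12260000 L.

12260000 litres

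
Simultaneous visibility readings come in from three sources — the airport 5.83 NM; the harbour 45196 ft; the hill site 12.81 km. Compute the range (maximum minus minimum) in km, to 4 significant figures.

the airport: 5.83 nmi = 10.79716 km.
the harbour: 45196 ft = 13.77574 km.
Spread: 13.77574 − 10.79716 = 2.979 km.

2.979 km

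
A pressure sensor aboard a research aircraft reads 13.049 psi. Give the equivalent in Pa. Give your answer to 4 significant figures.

89970 Pa

1 psi = 6894.76 Pa, so 13.049 × 6894.76 = 89970 Pa.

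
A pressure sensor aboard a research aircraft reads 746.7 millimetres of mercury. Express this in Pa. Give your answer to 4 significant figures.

99550 Pa

1 mmHg = 133.322 Pa, so 746.7 × 133.322 = 99550 Pa.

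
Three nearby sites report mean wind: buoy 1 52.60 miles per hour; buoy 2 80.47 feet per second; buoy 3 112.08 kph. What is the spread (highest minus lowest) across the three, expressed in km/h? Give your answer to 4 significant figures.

27.43 km/h

buoy 1: 52.60 mph = 84.6515 km/h.
buoy 2: 80.47 ft/s = 88.2981 km/h.
Spread: 112.0800 − 84.6515 = 27.43 km/h.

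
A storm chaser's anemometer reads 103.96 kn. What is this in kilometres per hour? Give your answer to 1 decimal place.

1 kt = 1.852 km/h, so 103.96 × 1.852 = 192.5 km/h.

192.5 km/h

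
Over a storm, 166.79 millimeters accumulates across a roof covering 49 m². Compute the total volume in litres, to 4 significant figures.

8173 litres

1 mm over 1 m² is 1 L, so volume = 166.79 × 49 = 8172.71 L ≈ 8173 L.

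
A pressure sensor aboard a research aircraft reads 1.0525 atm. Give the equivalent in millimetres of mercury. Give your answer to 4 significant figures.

1 atm = 760 mmHg, so 1.0525 × 760 = 799.9 mmHg.

799.9 mmHg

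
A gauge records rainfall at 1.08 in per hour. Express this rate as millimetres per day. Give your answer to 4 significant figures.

658.4 mm/day

1.08 in/hour × 25.4 mm/in × 24 hour/day = 658.4 mm/day.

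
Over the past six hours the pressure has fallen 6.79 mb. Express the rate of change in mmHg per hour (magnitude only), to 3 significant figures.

6.79 mb / 6 h × 0.750062 mmHg/mb = 0.849 mmHg/h.

0.849 mmHg per hour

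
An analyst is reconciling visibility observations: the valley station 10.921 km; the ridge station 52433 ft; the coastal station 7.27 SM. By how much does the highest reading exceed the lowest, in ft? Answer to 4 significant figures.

16600 ft

the valley station: 10.921 km = 35830.05 ft.
the coastal station: 7.27 SM = 38385.60 ft.
Spread: 52433.00 − 35830.05 = 16600 ft.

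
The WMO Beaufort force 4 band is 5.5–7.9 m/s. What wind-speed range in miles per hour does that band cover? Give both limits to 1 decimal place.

5.5–7.9 m/s × 2.237 = 12.3–17.7 mph.

12.3 to 17.7 mph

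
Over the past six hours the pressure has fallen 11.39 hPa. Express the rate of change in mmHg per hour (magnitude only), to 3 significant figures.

1.42 mmHg per hour

11.39 hPa / 6 h × 0.750062 mmHg/hPa = 1.42 mmHg/h.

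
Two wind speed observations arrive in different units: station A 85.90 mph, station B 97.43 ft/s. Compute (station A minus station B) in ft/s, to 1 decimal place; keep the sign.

28.6 ft/s

station A: 85.90 mph = 125.987 ft/s.
Difference: 125.987 − 97.430 = 28.6 ft/s.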